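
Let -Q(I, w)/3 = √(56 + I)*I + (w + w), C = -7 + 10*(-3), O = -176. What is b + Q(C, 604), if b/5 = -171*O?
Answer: 146856 + 111*√19 ≈ 1.4734e+5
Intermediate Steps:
C = -37 (C = -7 - 30 = -37)
b = 150480 (b = 5*(-171*(-176)) = 5*30096 = 150480)
Q(I, w) = -6*w - 3*I*√(56 + I) (Q(I, w) = -3*(√(56 + I)*I + (w + w)) = -3*(I*√(56 + I) + 2*w) = -3*(2*w + I*√(56 + I)) = -6*w - 3*I*√(56 + I))
b + Q(C, 604) = 150480 + (-6*604 - 3*(-37)*√(56 - 37)) = 150480 + (-3624 - 3*(-37)*√19) = 150480 + (-3624 + 111*√19) = 146856 + 111*√19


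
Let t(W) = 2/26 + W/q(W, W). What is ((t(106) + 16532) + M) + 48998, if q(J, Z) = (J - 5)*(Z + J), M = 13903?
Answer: 208591273/2626 ≈ 79433.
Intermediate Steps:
q(J, Z) = (-5 + J)*(J + Z)
t(W) = 1/13 + W/(-10*W + 2*W²) (t(W) = 2/26 + W/(W² - 5*W - 5*W + W*W) = 2*(1/26) + W/(W² - 5*W - 5*W + W²) = 1/13 + W/(-10*W + 2*W²))
((t(106) + 16532) + M) + 48998 = (((3 + 2*106)/(26*(-5 + 106)) + 16532) + 13903) + 48998 = (((1/26)*(3 + 212)/101 + 16532) + 13903) + 48998 = (((1/26)*(1/101)*215 + 16532) + 13903) + 48998 = ((215/2626 + 16532) + 13903) + 48998 = (43413247/2626 + 13903) + 48998 = 79922525/2626 + 48998 = 208591273/2626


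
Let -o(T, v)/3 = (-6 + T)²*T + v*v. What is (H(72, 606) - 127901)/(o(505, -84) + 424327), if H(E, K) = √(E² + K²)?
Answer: 127901/376833356 - 3*√10345/188416678 ≈ 0.00033779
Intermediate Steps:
o(T, v) = -3*v² - 3*T*(-6 + T)² (o(T, v) = -3*((-6 + T)²*T + v*v) = -3*(T*(-6 + T)² + v²) = -3*(v² + T*(-6 + T)²) = -3*v² - 3*T*(-6 + T)²)
(H(72, 606) - 127901)/(o(505, -84) + 424327) = (√(72² + 606²) - 127901)/((-3*(-84)² - 3*505*(-6 + 505)²) + 424327) = (√(5184 + 367236) - 127901)/((-3*7056 - 3*505*499²) + 424327) = (√372420 - 127901)/((-21168 - 3*505*249001) + 424327) = (6*√10345 - 127901)/((-21168 - 377236515) + 424327) = (-127901 + 6*√10345)/(-377257683 + 424327) = (-127901 + 6*√10345)/(-376833356) = (-127901 + 6*√10345)*(-1/376833356) = 127901/376833356 - 3*√10345/188416678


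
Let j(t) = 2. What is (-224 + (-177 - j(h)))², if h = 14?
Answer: 162409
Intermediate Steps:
(-224 + (-177 - j(h)))² = (-224 + (-177 - 1*2))² = (-224 + (-177 - 2))² = (-224 - 179)² = (-403)² = 162409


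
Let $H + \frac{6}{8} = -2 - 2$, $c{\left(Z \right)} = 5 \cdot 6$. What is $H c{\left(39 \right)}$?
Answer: $- \frac{285}{2} \approx -142.5$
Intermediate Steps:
$c{\left(Z \right)} = 30$
$H = - \frac{19}{4}$ ($H = - \frac{3}{4} - 4 = - \frac{19}{4} \approx -4.75$)
$H c{\left(39 \right)} = \left(- \frac{19}{4}\right) 30 = - \frac{285}{2}$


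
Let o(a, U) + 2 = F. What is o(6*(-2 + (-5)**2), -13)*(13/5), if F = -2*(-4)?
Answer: 78/5 ≈ 15.600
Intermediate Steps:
F = 8
o(a, U) = 6 (o(a, U) = -2 + 8 = 6)
o(6*(-2 + (-5)**2), -13)*(13/5) = 6*(13/5) = 78/5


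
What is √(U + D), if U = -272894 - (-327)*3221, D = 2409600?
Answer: √3189973 ≈ 1786.0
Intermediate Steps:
U = 780373 (U = -272894 - 1*(-1053267) = -272894 + 1053267 = 780373)
√(U + D) = √(780373 + 2409600) = √3189973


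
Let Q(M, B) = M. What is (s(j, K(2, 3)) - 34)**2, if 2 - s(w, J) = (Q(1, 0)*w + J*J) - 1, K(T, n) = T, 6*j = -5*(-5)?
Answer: 55225/36 ≈ 1534.0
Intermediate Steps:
j = 25/6 (j = (-5*(-5))/6 = (1/6)*25 = 25/6 ≈ 4.1667)
s(w, J) = 3 - w - J**2 (s(w, J) = 2 - ((1*w + J*J) - 1) = 2 - ((w + J**2) - 1) = 2 - (-1 + w + J**2) = 2 + (1 - w - J**2) = 3 - w - J**2)
(s(j, K(2, 3)) - 34)**2 = ((3 - 1*25/6 - 1*2**2) - 34)**2 = ((3 - 25/6 - 1*4) - 34)**2 = ((3 - 25/6 - 4) - 34)**2 = (-31/6 - 34)**2 = (-235/6)**2 = 55225/36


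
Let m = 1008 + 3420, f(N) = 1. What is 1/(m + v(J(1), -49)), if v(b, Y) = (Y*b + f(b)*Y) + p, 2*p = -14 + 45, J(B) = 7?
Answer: 2/8103 ≈ 0.00024682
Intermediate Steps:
p = 31/2 (p = (-14 + 45)/2 = (½)*31 = 31/2 ≈ 15.500)
m = 4428
v(b, Y) = 31/2 + Y + Y*b (v(b, Y) = (Y*b + 1*Y) + 31/2 = (Y*b + Y) + 31/2 = (Y + Y*b) + 31/2 = 31/2 + Y + Y*b)
1/(m + v(J(1), -49)) = 1/(4428 + (31/2 - 49 - 49*7)) = 1/(4428 + (31/2 - 49 - 343)) = 1/(4428 - 753/2) = 1/(8103/2) = 2/8103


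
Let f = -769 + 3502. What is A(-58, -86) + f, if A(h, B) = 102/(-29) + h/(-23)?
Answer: 1822247/667 ≈ 2732.0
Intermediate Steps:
A(h, B) = -102/29 - h/23 (A(h, B) = 102*(-1/29) + h*(-1/23) = -102/29 - h/23)
f = 2733
A(-58, -86) + f = (-102/29 - 1/23*(-58)) + 2733 = (-102/29 + 58/23) + 2733 = -664/667 + 2733 = 1822247/667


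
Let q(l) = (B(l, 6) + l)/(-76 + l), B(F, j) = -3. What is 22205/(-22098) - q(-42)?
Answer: -903650/651891 ≈ -1.3862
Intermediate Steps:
q(l) = (-3 + l)/(-76 + l)
22205/(-22098) - q(-42) = 22205/(-22098) - (-3 - 42)/(-76 - 42) = 22205*(-1/22098) - (-45)/(-118) = -22205/22098 - (-1)*(-45)/118 = -22205/22098 - 1*45/118 = -22205/22098 - 45/118 = -903650/651891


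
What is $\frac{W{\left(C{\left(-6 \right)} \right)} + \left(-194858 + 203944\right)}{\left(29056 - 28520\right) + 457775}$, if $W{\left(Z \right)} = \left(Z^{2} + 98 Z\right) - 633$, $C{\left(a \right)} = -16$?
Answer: $\frac{7141}{458311} \approx 0.015581$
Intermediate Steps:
$W{\left(Z \right)} = -633 + Z^{2} + 98 Z$
$\frac{W{\left(C{\left(-6 \right)} \right)} + \left(-194858 + 203944\right)}{\left(29056 - 28520\right) + 457775} = \frac{\left(-633 + \left(-16\right)^{2} + 98 \left(-16\right)\right) + \left(-194858 + 203944\right)}{\left(29056 - 28520\right) + 457775} = \frac{\left(-633 + 256 - 1568\right) + 9086}{\left(29056 - 28520\right) + 457775} = \frac{-1945 + 9086}{536 + 457775} = \frac{7141}{458311}$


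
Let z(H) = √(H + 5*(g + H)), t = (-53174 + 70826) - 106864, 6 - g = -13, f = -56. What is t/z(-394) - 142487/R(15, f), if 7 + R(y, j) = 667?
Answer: -142487/660 + 89212*I*√2269/2269 ≈ -215.89 + 1872.9*I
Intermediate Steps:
g = 19 (g = 6 - 1*(-13) = 6 + 13 = 19)
t = -89212 (t = 17652 - 106864 = -89212)
R(y, j) = 660 (R(y, j) = -7 + 667 = 660)
z(H) = √(95 + 6*H) (z(H) = √(H + 5*(19 + H)) = √(H + (95 + 5*H)) = √(95 + 6*H))
t/z(-394) - 142487/R(15, f) = -89212/√(95 + 6*(-394)) - 142487/660 = -89212/√(95 - 2364) - 142487*1/660 = -89212*(-I*√2269/2269) - 142487/660 = -(-89212)*I*√2269/2269 - 142487/660 = 89212*I*√2269/2269 - 142487/660 = -142487/660 + 89212*I*√2269/2269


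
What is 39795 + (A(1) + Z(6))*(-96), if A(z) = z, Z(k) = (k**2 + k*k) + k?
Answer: 32211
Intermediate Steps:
Z(k) = k + 2*k**2 (Z(k) = (k**2 + k**2) + k = 2*k**2 + k = k + 2*k**2)
39795 + (A(1) + Z(6))*(-96) = 39795 + (1 + 6*(1 + 2*6))*(-96) = 39795 + (1 + 6*(1 + 12))*(-96) = 39795 + (1 + 6*13)*(-96) = 39795 + (1 + 78)*(-96) = 39795 + 79*(-96) = 39795 - 7584 = 32211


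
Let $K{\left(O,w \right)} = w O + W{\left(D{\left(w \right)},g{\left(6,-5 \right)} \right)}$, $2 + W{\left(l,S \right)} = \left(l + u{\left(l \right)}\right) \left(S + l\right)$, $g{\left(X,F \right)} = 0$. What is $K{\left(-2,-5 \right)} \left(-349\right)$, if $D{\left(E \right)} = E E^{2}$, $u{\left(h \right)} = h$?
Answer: $-10909042$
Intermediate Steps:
$D{\left(E \right)} = E^{3}$
$W{\left(l,S \right)} = -2 + 2 l \left(S + l\right)$ ($W{\left(l,S \right)} = -2 + \left(l + l\right) \left(S + l\right) = -2 + 2 l \left(S + l\right)$)
$K{\left(O,w \right)} = -2 + 2 w^{6} + O w$ ($K{\left(O,w \right)} = w O + \left(-2 + 2 \left(w^{3}\right)^{2} + 2 \cdot 0 w^{3}\right) = O w + \left(-2 + 2 w^{6} + 0\right) = O w + \left(-2 + 2 w^{6}\right) = -2 + 2 w^{6} + O w$)
$K{\left(-2,-5 \right)} \left(-349\right) = \left(-2 + 2 \left(-5\right)^{6} - -10\right) \left(-349\right) = \left(-2 + 2 \cdot 15625 + 10\right) \left(-349\right) = \left(-2 + 31250 + 10\right) \left(-349\right) = 31258 \left(-349\right) = -10909042$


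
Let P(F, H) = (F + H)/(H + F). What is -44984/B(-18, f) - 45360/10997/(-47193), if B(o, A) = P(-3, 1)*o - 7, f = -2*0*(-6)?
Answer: 1111707684584/617835025 ≈ 1799.4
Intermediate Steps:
f = 0 (f = 0*(-6) = 0)
P(F, H) = 1 (P(F, H) = (F + H)/(F + H) = 1)
B(o, A) = -7 + o (B(o, A) = 1*o - 7 = o - 7 = -7 + o)
-44984/B(-18, f) - 45360/10997/(-47193) = -44984/(-7 - 18) - 45360/10997/(-47193) = -44984/(-25) - 45360*1/10997*(-1/47193) = -44984*(-1/25) - 6480/1571*(-1/47193) = 44984/25 + 2160/24713401 = 1111707684584/617835025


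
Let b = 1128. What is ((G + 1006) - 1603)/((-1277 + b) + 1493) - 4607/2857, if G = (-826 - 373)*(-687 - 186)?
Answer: 497100267/639968 ≈ 776.76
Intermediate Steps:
G = 1046727 (G = -1199*(-873) = 1046727)
((G + 1006) - 1603)/((-1277 + b) + 1493) - 4607/2857 = ((1046727 + 1006) - 1603)/((-1277 + 1128) + 1493) - 4607/2857 = (1047733 - 1603)/(-149 + 1493) - 4607*1/2857 = 1046130/1344 - 4607/2857 = 1046130*(1/1344) - 4607/2857 = 174355/224 - 4607/2857 = 497100267/639968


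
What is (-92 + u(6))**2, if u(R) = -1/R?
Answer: 305809/36 ≈ 8494.7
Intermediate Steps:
(-92 + u(6))**2 = (-92 - 1/6)**2 = (-553/6)**2 = 305809/36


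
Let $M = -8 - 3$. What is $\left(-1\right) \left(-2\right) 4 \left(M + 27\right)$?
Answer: $128$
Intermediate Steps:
$M = -11$
$\left(-1\right) \left(-2\right) 4 \left(M + 27\right) = \left(-1\right) \left(-2\right) 4 \left(-11 + 27\right) = 2 \cdot 4 \cdot 16 = 8 \cdot 16 = 128$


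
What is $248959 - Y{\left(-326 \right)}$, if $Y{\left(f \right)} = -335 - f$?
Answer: $248968$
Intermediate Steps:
$248959 - Y{\left(-326 \right)} = 248959 - \left(-335 - -326\right) = 248959 - \left(-335 + 326\right) = 248959 - -9 = 248959 + 9 = 248968$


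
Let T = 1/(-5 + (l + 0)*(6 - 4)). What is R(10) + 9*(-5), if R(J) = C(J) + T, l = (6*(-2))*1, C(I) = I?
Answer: -1016/29 ≈ -35.034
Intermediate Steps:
l = -12 (l = -12*1 = -12)
T = -1/29 (T = 1/(-5 + (-12 + 0)*(6 - 4)) = 1/(-5 - 12*2) = 1/(-5 - 24) = 1/(-29) = -1/29 ≈ -0.034483)
R(J) = -1/29 + J (R(J) = J - 1/29 = -1/29 + J)
R(10) + 9*(-5) = (-1/29 + 10) + 9*(-5) = 289/29 - 45 = -1016/29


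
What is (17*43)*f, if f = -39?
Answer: -28509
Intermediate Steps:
(17*43)*f = (17*43)*(-39) = 731*(-39) = -28509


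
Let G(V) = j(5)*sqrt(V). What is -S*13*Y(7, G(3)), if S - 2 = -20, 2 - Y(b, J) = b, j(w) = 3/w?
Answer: -1170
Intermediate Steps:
G(V) = 3*sqrt(V)/5 (G(V) = (3/5)*sqrt(V) = (3*(1/5))*sqrt(V) = 3*sqrt(V)/5)
Y(b, J) = 2 - b
S = -18 (S = 2 - 20 = -18)
-S*13*Y(7, G(3)) = -(-18*13)*(2 - 1*7) = -(-234)*(2 - 7) = -(-234)*(-5) = -1*1170 = -1170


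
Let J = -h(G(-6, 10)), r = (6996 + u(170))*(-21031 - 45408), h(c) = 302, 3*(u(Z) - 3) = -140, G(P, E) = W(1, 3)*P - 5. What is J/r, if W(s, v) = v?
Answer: 906/1385718223 ≈ 6.5381e-7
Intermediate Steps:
G(P, E) = -5 + 3*P (G(P, E) = 3*P - 5 = -5 + 3*P)
u(Z) = -131/3 (u(Z) = 3 + (1/3)*(-140) = 3 - 140/3 = -131/3)
r = -1385718223/3 (r = (6996 - 131/3)*(-21031 - 45408) = (20857/3)*(-66439) = -1385718223/3 ≈ -4.6191e+8)
J = -302 (J = -1*302 = -302)
J/r = -302/(-1385718223/3) = -302*(-3/1385718223) = 906/1385718223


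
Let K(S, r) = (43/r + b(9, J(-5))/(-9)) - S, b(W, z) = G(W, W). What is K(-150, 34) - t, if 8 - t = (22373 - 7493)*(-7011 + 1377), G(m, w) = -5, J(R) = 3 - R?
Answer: -25653135511/306 ≈ -8.3834e+7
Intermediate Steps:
b(W, z) = -5
K(S, r) = 5/9 - S + 43/r (K(S, r) = (43/r - 5/(-9)) - S = (43/r - 5*(-⅑)) - S = (43/r + 5/9) - S = (5/9 + 43/r) - S = 5/9 - S + 43/r)
t = 83833928 (t = 8 - (22373 - 7493)*(-7011 + 1377) = 8 - 14880*(-5634) = 8 - 1*(-83833920) = 8 + 83833920 = 83833928)
K(-150, 34) - t = (5/9 - 1*(-150) + 43/34) - 1*83833928 = (5/9 + 150 + 43*(1/34)) - 83833928 = (5/9 + 150 + 43/34) - 83833928 = 46457/306 - 83833928 = -25653135511/306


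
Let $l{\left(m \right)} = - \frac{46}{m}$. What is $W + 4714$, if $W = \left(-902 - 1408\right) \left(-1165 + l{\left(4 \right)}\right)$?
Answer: $2722429$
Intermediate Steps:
$W = 2717715$ ($W = \left(-902 - 1408\right) \left(-1165 - \frac{46}{4}\right) = - 2310 \left(-1165 - \frac{23}{2}\right) = \left(-2310\right) \left(- \frac{2353}{2}\right) = 2717715$)
$W + 4714 = 2717715 + 4714 = 2722429$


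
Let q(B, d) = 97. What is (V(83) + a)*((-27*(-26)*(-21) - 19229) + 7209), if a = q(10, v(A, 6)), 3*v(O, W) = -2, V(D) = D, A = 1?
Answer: -4817160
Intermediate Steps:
v(O, W) = -⅔ (v(O, W) = (⅓)*(-2) = -⅔)
a = 97
(V(83) + a)*((-27*(-26)*(-21) - 19229) + 7209) = (83 + 97)*((-27*(-26)*(-21) - 19229) + 7209) = 180*((702*(-21) - 19229) + 7209) = 180*((-14742 - 19229) + 7209) = 180*(-33971 + 7209) = 180*(-26762) = -4817160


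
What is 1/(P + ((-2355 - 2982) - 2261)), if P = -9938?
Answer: -1/17536 ≈ -5.7026e-5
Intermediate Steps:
1/(P + ((-2355 - 2982) - 2261)) = 1/(-9938 + ((-2355 - 2982) - 2261)) = 1/(-9938 + (-5337 - 2261)) = 1/(-9938 - 7598) = 1/(-17536) = -1/17536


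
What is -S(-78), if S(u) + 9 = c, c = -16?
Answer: 25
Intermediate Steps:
S(u) = -25 (S(u) = -9 - 16 = -25)
-S(-78) = -1*(-25) = 25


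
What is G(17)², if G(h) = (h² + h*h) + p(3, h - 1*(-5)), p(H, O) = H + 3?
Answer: 341056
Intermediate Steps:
p(H, O) = 3 + H
G(h) = 6 + 2*h² (G(h) = (h² + h*h) + (3 + 3) = (h² + h²) + 6 = 2*h² + 6 = 6 + 2*h²)
G(17)² = (6 + 2*17²)² = (6 + 2*289)² = (6 + 578)² = 584² = 341056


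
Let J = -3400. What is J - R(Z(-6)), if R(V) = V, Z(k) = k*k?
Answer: -3436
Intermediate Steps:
Z(k) = k**2
J - R(Z(-6)) = -3400 - 1*(-6)**2 = -3400 - 1*36 = -3400 - 36 = -3436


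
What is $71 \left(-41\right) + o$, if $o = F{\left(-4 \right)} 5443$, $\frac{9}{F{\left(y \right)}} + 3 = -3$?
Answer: $- \frac{22151}{2} \approx -11076.0$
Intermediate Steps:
$F{\left(y \right)} = - \frac{3}{2}$ ($F{\left(y \right)} = \frac{9}{-3 - 3} = \frac{9}{-6} = 9 \left(- \frac{1}{6}\right) = - \frac{3}{2}$)
$o = - \frac{16329}{2}$ ($o = \left(- \frac{3}{2}\right) 5443 = - \frac{16329}{2} \approx -8164.5$)
$71 \left(-41\right) + o = 71 \left(-41\right) - \frac{16329}{2} = -2911 - \frac{16329}{2} = - \frac{22151}{2}$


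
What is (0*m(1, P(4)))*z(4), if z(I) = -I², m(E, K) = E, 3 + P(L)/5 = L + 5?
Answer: 0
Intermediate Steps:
P(L) = 10 + 5*L (P(L) = -15 + 5*(L + 5) = -15 + 5*(5 + L) = -15 + (25 + 5*L) = 10 + 5*L)
(0*m(1, P(4)))*z(4) = (0*1)*(-1*4²) = 0*(-1*16) = 0*(-16) = 0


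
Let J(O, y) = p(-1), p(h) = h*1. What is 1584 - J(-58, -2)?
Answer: 1585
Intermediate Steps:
p(h) = h
J(O, y) = -1
1584 - J(-58, -2) = 1584 - 1*(-1) = 1584 + 1 = 1585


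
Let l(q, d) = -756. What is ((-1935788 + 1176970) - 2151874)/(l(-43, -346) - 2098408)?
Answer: 727673/524791 ≈ 1.3866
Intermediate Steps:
((-1935788 + 1176970) - 2151874)/(l(-43, -346) - 2098408) = ((-1935788 + 1176970) - 2151874)/(-756 - 2098408) = (-758818 - 2151874)/(-2099164) = -2910692*(-1/2099164) = 727673/524791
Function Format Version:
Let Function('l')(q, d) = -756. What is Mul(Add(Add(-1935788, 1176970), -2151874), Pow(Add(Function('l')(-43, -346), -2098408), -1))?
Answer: Rational(727673, 524791) ≈ 1.3866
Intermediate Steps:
Mul(Add(Add(-1935788, 1176970), -2151874), Pow(Add(Function('l')(-43, -346), -2098408), -1)) = Mul(Add(Add(-1935788, 1176970), -2151874), Pow(Add(-756, -2098408), -1)) = Mul(Add(-758818, -2151874), Pow(-2099164, -1)) = Mul(-2910692, Rational(-1, 2099164)) = Rational(727673, 524791)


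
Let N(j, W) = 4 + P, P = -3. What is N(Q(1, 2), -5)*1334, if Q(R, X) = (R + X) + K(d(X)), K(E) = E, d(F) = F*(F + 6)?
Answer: 1334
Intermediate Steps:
d(F) = F*(6 + F)
Q(R, X) = R + X + X*(6 + X) (Q(R, X) = (R + X) + X*(6 + X) = R + X + X*(6 + X))
N(j, W) = 1 (N(j, W) = 4 - 3 = 1)
N(Q(1, 2), -5)*1334 = 1*1334 = 1334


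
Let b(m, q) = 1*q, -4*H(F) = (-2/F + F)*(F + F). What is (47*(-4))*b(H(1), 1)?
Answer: -188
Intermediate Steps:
H(F) = -F*(F - 2/F)/2 (H(F) = -(-2/F + F)*(F + F)/4 = -(F - 2/F)*2*F/4 = -F*(F - 2/F)/2)
b(m, q) = q
(47*(-4))*b(H(1), 1) = (47*(-4))*1 = -188*1 = -188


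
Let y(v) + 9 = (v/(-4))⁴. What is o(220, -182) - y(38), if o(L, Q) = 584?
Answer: -120833/16 ≈ -7552.1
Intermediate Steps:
y(v) = -9 + v⁴/256 (y(v) = -9 + (v/(-4))⁴ = -9 + (v*(-¼))⁴ = -9 + (-v/4)⁴ = -9 + v⁴/256)
o(220, -182) - y(38) = 584 - (-9 + (1/256)*38⁴) = 584 - (-9 + (1/256)*2085136) = 584 - (-9 + 130321/16) = 584 - 1*130177/16 = 584 - 130177/16 = -120833/16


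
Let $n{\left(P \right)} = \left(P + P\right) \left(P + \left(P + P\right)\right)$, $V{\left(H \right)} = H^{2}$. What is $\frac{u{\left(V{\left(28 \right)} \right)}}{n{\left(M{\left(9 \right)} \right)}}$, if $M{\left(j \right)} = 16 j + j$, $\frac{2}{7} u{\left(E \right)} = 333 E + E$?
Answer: $\frac{458248}{70227} \approx 6.5252$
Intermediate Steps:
$u{\left(E \right)} = 1169 E$ ($u{\left(E \right)} = \frac{7 \left(333 E + E\right)}{2} = \frac{7 \cdot 334 E}{2} = 1169 E$)
$M{\left(j \right)} = 17 j$
$n{\left(P \right)} = 6 P^{2}$ ($n{\left(P \right)} = 2 P \left(P + 2 P\right) = 2 P 3 P = 6 P^{2}$)
$\frac{u{\left(V{\left(28 \right)} \right)}}{n{\left(M{\left(9 \right)} \right)}} = \frac{1169 \cdot 28^{2}}{6 \left(17 \cdot 9\right)^{2}} = \frac{1169 \cdot 784}{6 \cdot 153^{2}} = \frac{916496}{6 \cdot 23409} = \frac{916496}{140454} = 916496 \cdot \frac{1}{140454} = \frac{458248}{70227}$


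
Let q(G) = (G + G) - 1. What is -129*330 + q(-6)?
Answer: -42583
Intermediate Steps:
q(G) = -1 + 2*G (q(G) = 2*G - 1 = -1 + 2*G)
-129*330 + q(-6) = -129*330 + (-1 + 2*(-6)) = -42570 + (-1 - 12) = -42570 - 13 = -42583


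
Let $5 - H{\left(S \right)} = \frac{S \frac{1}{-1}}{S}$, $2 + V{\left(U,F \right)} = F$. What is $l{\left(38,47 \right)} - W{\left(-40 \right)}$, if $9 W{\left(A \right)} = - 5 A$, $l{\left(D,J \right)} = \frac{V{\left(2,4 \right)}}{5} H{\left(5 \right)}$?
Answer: $- \frac{892}{45} \approx -19.822$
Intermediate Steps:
$V{\left(U,F \right)} = -2 + F$
$H{\left(S \right)} = 6$ ($H{\left(S \right)} = 5 - \frac{S \frac{1}{-1}}{S} = 5 - \frac{S \left(-1\right)}{S} = 5 - \frac{\left(-1\right) S}{S} = 5 - -1 = 5 + 1 = 6$)
$l{\left(D,J \right)} = \frac{12}{5}$ ($l{\left(D,J \right)} = \frac{-2 + 4}{5} \cdot 6 = \frac{1}{5} \cdot 2 \cdot 6 = \frac{2}{5} \cdot 6 = \frac{12}{5}$)
$W{\left(A \right)} = - \frac{5 A}{9}$ ($W{\left(A \right)} = \frac{\left(-5\right) A}{9} = - \frac{5 A}{9}$)
$l{\left(38,47 \right)} - W{\left(-40 \right)} = \frac{12}{5} - \left(- \frac{5}{9}\right) \left(-40\right) = \frac{12}{5} - \frac{200}{9} = - \frac{892}{45}$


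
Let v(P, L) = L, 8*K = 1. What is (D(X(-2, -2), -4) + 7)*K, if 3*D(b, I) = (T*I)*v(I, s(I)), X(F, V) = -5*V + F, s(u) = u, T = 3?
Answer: 23/8 ≈ 2.8750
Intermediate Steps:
K = ⅛ (K = (⅛)*1 = ⅛ ≈ 0.12500)
X(F, V) = F - 5*V
D(b, I) = I² (D(b, I) = ((3*I)*I)/3 = (3*I²)/3 = I²)
(D(X(-2, -2), -4) + 7)*K = ((-4)² + 7)*(⅛) = (16 + 7)*(⅛) = 23*(⅛) = 23/8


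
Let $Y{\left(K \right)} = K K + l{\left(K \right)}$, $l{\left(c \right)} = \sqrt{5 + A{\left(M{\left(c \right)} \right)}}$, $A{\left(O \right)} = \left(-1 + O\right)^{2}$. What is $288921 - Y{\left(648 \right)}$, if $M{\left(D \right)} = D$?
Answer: $-130983 - \sqrt{418614} \approx -1.3163 \cdot 10^{5}$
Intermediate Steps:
$l{\left(c \right)} = \sqrt{5 + \left(-1 + c\right)^{2}}$
$Y{\left(K \right)} = K^{2} + \sqrt{5 + \left(-1 + K\right)^{2}}$ ($Y{\left(K \right)} = K K + \sqrt{5 + \left(-1 + K\right)^{2}} = K^{2} + \sqrt{5 + \left(-1 + K\right)^{2}}$)
$288921 - Y{\left(648 \right)} = 288921 - \left(648^{2} + \sqrt{5 + \left(-1 + 648\right)^{2}}\right) = 288921 - \left(419904 + \sqrt{5 + 647^{2}}\right) = 288921 - \left(419904 + \sqrt{5 + 418609}\right) = 288921 - \left(419904 + \sqrt{418614}\right) = -130983 - \sqrt{418614}$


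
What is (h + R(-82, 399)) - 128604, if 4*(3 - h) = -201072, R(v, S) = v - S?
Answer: -78814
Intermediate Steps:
h = 50271 (h = 3 - ¼*(-201072) = 3 + 50268 = 50271)
(h + R(-82, 399)) - 128604 = (50271 + (-82 - 1*399)) - 128604 = (50271 + (-82 - 399)) - 128604 = (50271 - 481) - 128604 = 49790 - 128604 = -78814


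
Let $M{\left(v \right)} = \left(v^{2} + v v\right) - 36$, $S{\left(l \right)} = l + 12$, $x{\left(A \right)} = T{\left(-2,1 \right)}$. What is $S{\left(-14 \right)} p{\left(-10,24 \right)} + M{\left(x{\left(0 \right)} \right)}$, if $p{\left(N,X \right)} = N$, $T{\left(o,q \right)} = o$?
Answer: $-8$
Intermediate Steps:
$x{\left(A \right)} = -2$
$S{\left(l \right)} = 12 + l$
$M{\left(v \right)} = -36 + 2 v^{2}$ ($M{\left(v \right)} = \left(v^{2} + v^{2}\right) - 36 = 2 v^{2} - 36 = -36 + 2 v^{2}$)
$S{\left(-14 \right)} p{\left(-10,24 \right)} + M{\left(x{\left(0 \right)} \right)} = \left(12 - 14\right) \left(-10\right) - \left(36 - 2 \left(-2\right)^{2}\right) = \left(-2\right) \left(-10\right) + \left(-36 + 2 \cdot 4\right) = 20 + \left(-36 + 8\right) = 20 - 28 = -8$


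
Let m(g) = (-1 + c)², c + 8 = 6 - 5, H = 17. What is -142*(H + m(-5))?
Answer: -11502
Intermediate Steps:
c = -7 (c = -8 + (6 - 5) = -8 + 1 = -7)
m(g) = 64 (m(g) = (-1 - 7)² = (-8)² = 64)
-142*(H + m(-5)) = -142*(17 + 64) = -142*81 = -1*11502 = -11502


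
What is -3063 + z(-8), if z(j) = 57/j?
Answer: -24561/8 ≈ -3070.1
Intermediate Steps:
-3063 + z(-8) = -3063 + 57/(-8) = -3063 + 57*(-⅛) = -3063 - 57/8 = -24561/8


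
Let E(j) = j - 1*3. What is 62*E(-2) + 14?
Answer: -296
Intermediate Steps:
E(j) = -3 + j (E(j) = j - 3 = -3 + j)
62*E(-2) + 14 = 62*(-3 - 2) + 14 = 62*(-5) + 14 = -310 + 14 = -296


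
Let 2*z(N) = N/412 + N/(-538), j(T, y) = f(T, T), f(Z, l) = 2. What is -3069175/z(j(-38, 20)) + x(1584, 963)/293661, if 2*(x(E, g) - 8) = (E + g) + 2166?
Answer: -2466393676045233/456806 ≈ -5.3992e+9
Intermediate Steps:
j(T, y) = 2
z(N) = 63*N/221656 (z(N) = (N/412 + N/(-538))/2 = (N*(1/412) + N*(-1/538))/2 = (N/412 - N/538)/2 = (63*N/110828)/2 = 63*N/221656)
x(E, g) = 1091 + E/2 + g/2 (x(E, g) = 8 + ((E + g) + 2166)/2 = 8 + (2166 + E + g)/2 = 8 + (1083 + E/2 + g/2) = 1091 + E/2 + g/2)
-3069175/z(j(-38, 20)) + x(1584, 963)/293661 = -3069175/((63/221656)*2) + (1091 + (½)*1584 + (½)*963)/293661 = -3069175/63/110828 + (1091 + 792 + 963/2)*(1/293661) = -3069175*110828/63 + (4729/2)*(1/293661) = -340150526900/63 + 4729/587322 = -2466393676045233/456806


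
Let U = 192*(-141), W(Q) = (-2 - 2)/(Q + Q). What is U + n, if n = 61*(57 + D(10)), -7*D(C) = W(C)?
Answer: -825764/35 ≈ -23593.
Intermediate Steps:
W(Q) = -2/Q (W(Q) = -4*1/(2*Q) = -2/Q)
D(C) = 2/(7*C) (D(C) = -(-2)/(7*C) = 2/(7*C))
n = 121756/35 (n = 61*(57 + (2/7)/10) = 61*(57 + (2/7)*(⅒)) = 61*(57 + 1/35) = 61*(1996/35) = 121756/35 ≈ 3478.7)
U = -27072
U + n = -27072 + 121756/35 = -825764/35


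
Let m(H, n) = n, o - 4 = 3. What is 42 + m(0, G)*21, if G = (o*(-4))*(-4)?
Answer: 2394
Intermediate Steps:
o = 7 (o = 4 + 3 = 7)
G = 112 (G = (7*(-4))*(-4) = -28*(-4) = 112)
42 + m(0, G)*21 = 42 + 112*21 = 42 + 2352 = 2394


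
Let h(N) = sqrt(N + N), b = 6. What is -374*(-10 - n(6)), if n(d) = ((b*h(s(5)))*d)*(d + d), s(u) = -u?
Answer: 3740 + 161568*I*sqrt(10) ≈ 3740.0 + 5.1092e+5*I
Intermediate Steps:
h(N) = sqrt(2)*sqrt(N) (h(N) = sqrt(2*N) = sqrt(2)*sqrt(N))
n(d) = 12*I*sqrt(10)*d**2 (n(d) = ((6*(sqrt(2)*sqrt(-1*5)))*d)*(d + d) = ((6*(sqrt(2)*sqrt(-5)))*d)*(2*d) = ((6*(sqrt(2)*(I*sqrt(5))))*d)*(2*d) = ((6*(I*sqrt(10)))*d)*(2*d) = ((6*I*sqrt(10))*d)*(2*d) = (6*I*d*sqrt(10))*(2*d) = 12*I*sqrt(10)*d**2)
-374*(-10 - n(6)) = -374*(-10 - 12*I*sqrt(10)*6**2) = -374*(-10 - 12*I*sqrt(10)*36) = -374*(-10 - 432*I*sqrt(10)) = 3740 + 161568*I*sqrt(10)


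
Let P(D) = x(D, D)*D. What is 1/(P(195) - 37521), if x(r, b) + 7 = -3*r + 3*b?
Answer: -1/38886 ≈ -2.5716e-5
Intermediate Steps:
x(r, b) = -7 - 3*r + 3*b (x(r, b) = -7 + (-3*r + 3*b) = -7 - 3*r + 3*b)
P(D) = -7*D (P(D) = (-7 - 3*D + 3*D)*D = -7*D)
1/(P(195) - 37521) = 1/(-7*195 - 37521) = 1/(-1365 - 37521) = 1/(-38886) = -1/38886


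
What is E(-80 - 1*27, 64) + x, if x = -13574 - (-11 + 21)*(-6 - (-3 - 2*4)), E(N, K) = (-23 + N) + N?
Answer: -13861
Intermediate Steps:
E(N, K) = -23 + 2*N
x = -13624 (x = -13574 - 10*(-6 - (-3 - 8)) = -13574 - 10*(-6 - 1*(-11)) = -13574 - 10*(-6 + 11) = -13574 - 10*5 = -13574 - 1*50 = -13574 - 50 = -13624)
E(-80 - 1*27, 64) + x = (-23 + 2*(-80 - 1*27)) - 13624 = (-23 + 2*(-80 - 27)) - 13624 = (-23 + 2*(-107)) - 13624 = (-23 - 214) - 13624 = -237 - 13624 = -13861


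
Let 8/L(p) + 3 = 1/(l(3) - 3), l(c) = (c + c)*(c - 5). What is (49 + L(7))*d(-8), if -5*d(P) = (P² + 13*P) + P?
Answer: 51216/115 ≈ 445.36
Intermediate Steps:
d(P) = -14*P/5 - P²/5 (d(P) = -((P² + 13*P) + P)/5 = -(P² + 14*P)/5 = -14*P/5 - P²/5)
l(c) = 2*c*(-5 + c) (l(c) = (2*c)*(-5 + c) = 2*c*(-5 + c))
L(p) = -60/23 (L(p) = 8/(-3 + 1/(2*3*(-5 + 3) - 3)) = 8/(-3 + 1/(2*3*(-2) - 3)) = 8/(-3 + 1/(-12 - 3)) = 8/(-3 + 1/(-15)) = 8/(-3 - 1/15) = 8/(-46/15) = 8*(-15/46) = -60/23)
(49 + L(7))*d(-8) = (49 - 60/23)*(-⅕*(-8)*(14 - 8)) = 1067*(-⅕*(-8)*6)/23 = (1067/23)*(48/5) = 51216/115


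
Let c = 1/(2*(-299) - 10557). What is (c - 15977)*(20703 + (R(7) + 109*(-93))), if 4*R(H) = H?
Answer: -1883420715789/11155 ≈ -1.6884e+8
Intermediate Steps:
R(H) = H/4
c = -1/11155 (c = 1/(-598 - 10557) = 1/(-11155) = -1/11155 ≈ -8.9646e-5)
(c - 15977)*(20703 + (R(7) + 109*(-93))) = (-1/11155 - 15977)*(20703 + ((¼)*7 + 109*(-93))) = -178223436*(20703 + (7/4 - 10137))/11155 = -178223436*(20703 - 40541/4)/11155 = -178223436/11155*42271/4 = -1883420715789/11155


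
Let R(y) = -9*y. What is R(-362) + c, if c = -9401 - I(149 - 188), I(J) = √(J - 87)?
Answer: -6143 - 3*I*√14 ≈ -6143.0 - 11.225*I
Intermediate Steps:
I(J) = √(-87 + J)
c = -9401 - 3*I*√14 (c = -9401 - √(-87 + (149 - 188)) = -9401 - √(-87 - 39) = -9401 - √(-126) = -9401 - 3*I*√14 ≈ -9401.0 - 11.225*I)
R(-362) + c = -9*(-362) + (-9401 - 3*I*√14) = 3258 + (-9401 - 3*I*√14) = -6143 - 3*I*√14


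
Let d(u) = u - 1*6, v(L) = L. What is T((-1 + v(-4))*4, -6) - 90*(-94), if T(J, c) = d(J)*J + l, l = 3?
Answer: 8983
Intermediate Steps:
d(u) = -6 + u (d(u) = u - 6 = -6 + u)
T(J, c) = 3 + J*(-6 + J) (T(J, c) = (-6 + J)*J + 3 = J*(-6 + J) + 3 = 3 + J*(-6 + J))
T((-1 + v(-4))*4, -6) - 90*(-94) = (3 + ((-1 - 4)*4)*(-6 + (-1 - 4)*4)) - 90*(-94) = (3 + (-5*4)*(-6 - 5*4)) + 8460 = (3 - 20*(-6 - 20)) + 8460 = (3 - 20*(-26)) + 8460 = (3 + 520) + 8460 = 523 + 8460 = 8983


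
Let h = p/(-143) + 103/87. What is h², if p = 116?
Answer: 21501769/154778481 ≈ 0.13892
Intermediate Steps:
h = 4637/12441 (h = 116/(-143) + 103/87 = 116*(-1/143) + 103*(1/87) = -116/143 + 103/87 = 4637/12441 ≈ 0.37272)
h² = (4637/12441)² = 21501769/154778481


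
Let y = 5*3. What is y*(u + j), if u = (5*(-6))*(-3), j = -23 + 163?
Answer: 3450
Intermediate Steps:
y = 15
j = 140
u = 90 (u = -30*(-3) = 90)
y*(u + j) = 15*(90 + 140) = 15*230 = 3450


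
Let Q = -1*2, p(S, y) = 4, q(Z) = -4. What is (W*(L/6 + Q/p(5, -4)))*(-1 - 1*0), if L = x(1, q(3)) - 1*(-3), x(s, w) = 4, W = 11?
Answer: -22/3 ≈ -7.3333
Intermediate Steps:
Q = -2
L = 7 (L = 4 - 1*(-3) = 4 + 3 = 7)
(W*(L/6 + Q/p(5, -4)))*(-1 - 1*0) = (11*(7/6 - 2/4))*(-1 - 1*0) = (11*(7*(⅙) - 2*¼))*(-1 + 0) = (11*(7/6 - ½))*(-1) = (11*(⅔))*(-1) = (22/3)*(-1) = -22/3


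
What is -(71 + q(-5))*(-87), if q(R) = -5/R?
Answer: 6264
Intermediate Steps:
-(71 + q(-5))*(-87) = -(71 - 5/(-5))*(-87) = -(71 - 5*(-⅕))*(-87) = -(71 + 1)*(-87) = -72*(-87) = -1*(-6264) = 6264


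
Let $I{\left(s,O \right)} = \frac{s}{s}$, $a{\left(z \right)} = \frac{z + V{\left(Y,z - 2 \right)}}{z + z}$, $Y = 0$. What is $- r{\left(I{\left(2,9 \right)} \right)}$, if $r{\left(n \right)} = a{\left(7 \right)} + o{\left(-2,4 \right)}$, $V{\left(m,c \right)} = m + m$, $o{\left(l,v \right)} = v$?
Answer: $- \frac{9}{2} \approx -4.5$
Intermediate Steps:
$V{\left(m,c \right)} = 2 m$
$a{\left(z \right)} = \frac{1}{2}$ ($a{\left(z \right)} = \frac{z + 2 \cdot 0}{z + z} = \frac{z + 0}{2 z} = z \frac{1}{2 z} = \frac{1}{2}$)
$I{\left(s,O \right)} = 1$
$r{\left(n \right)} = \frac{9}{2}$ ($r{\left(n \right)} = \frac{1}{2} + 4 = \frac{9}{2}$)
$- r{\left(I{\left(2,9 \right)} \right)} = \left(-1\right) \frac{9}{2} = - \frac{9}{2}$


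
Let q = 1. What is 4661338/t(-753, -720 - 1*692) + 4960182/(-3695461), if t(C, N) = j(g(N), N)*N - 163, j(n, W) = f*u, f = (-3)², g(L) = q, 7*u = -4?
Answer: 120334073103964/183631152551 ≈ 655.30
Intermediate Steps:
u = -4/7 (u = (⅐)*(-4) = -4/7 ≈ -0.57143)
g(L) = 1
f = 9
j(n, W) = -36/7 (j(n, W) = 9*(-4/7) = -36/7)
t(C, N) = -163 - 36*N/7 (t(C, N) = -36*N/7 - 163 = -163 - 36*N/7)
4661338/t(-753, -720 - 1*692) + 4960182/(-3695461) = 4661338/(-163 - 36*(-720 - 1*692)/7) + 4960182/(-3695461) = 4661338/(-163 - 36*(-720 - 692)/7) + 4960182*(-1/3695461) = 4661338/(-163 - 36/7*(-1412)) - 4960182/3695461 = 4661338/(-163 + 50832/7) - 4960182/3695461 = 4661338/(49691/7) - 4960182/3695461 = 4661338*(7/49691) - 4960182/3695461 = 32629366/49691 - 4960182/3695461 = 120334073103964/183631152551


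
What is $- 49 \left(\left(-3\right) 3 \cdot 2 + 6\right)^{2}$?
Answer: $-7056$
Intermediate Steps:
$- 49 \left(\left(-3\right) 3 \cdot 2 + 6\right)^{2} = - 49 \left(\left(-9\right) 2 + 6\right)^{2} = - 49 \left(-18 + 6\right)^{2} = - 49 \left(-12\right)^{2} = \left(-49\right) 144 = -7056$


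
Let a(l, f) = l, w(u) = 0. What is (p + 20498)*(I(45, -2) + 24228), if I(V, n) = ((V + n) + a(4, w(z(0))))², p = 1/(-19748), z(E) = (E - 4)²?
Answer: 10701552275811/19748 ≈ 5.4191e+8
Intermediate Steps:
z(E) = (-4 + E)²
p = -1/19748 ≈ -5.0638e-5
I(V, n) = (4 + V + n)² (I(V, n) = ((V + n) + 4)² = (4 + V + n)²)
(p + 20498)*(I(45, -2) + 24228) = (-1/19748 + 20498)*((4 + 45 - 2)² + 24228) = 404794503*(47² + 24228)/19748 = 404794503*(2209 + 24228)/19748 = (404794503/19748)*26437 = 10701552275811/19748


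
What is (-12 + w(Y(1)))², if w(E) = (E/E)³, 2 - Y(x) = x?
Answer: 121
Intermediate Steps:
Y(x) = 2 - x
w(E) = 1 (w(E) = 1³ = 1)
(-12 + w(Y(1)))² = (-12 + 1)² = (-11)² = 121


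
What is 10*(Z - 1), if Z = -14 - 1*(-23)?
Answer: 80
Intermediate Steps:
Z = 9 (Z = -14 + 23 = 9)
10*(Z - 1) = 10*(9 - 1) = 10*8 = 80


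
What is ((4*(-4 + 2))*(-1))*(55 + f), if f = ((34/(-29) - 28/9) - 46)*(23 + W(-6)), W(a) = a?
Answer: -1670024/261 ≈ -6398.6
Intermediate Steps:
f = -223108/261 (f = ((34/(-29) - 28/9) - 46)*(23 - 6) = ((34*(-1/29) - 28*⅑) - 46)*17 = ((-34/29 - 28/9) - 46)*17 = (-1118/261 - 46)*17 = -13124/261*17 = -223108/261 ≈ -854.82)
((4*(-4 + 2))*(-1))*(55 + f) = ((4*(-4 + 2))*(-1))*(55 - 223108/261) = ((4*(-2))*(-1))*(-208753/261) = -8*(-1)*(-208753/261) = 8*(-208753/261) = -1670024/261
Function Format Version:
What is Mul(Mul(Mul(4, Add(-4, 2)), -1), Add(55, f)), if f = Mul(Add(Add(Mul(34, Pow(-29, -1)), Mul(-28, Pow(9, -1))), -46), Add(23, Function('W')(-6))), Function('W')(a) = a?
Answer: Rational(-1670024, 261) ≈ -6398.6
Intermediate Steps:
f = Rational(-223108, 261) (f = Mul(Add(Add(Mul(34, Pow(-29, -1)), Mul(-28, Pow(9, -1))), -46), Add(23, -6)) = Mul(Add(Add(Mul(34, Rational(-1, 29)), Mul(-28, Rational(1, 9))), -46), 17) = Mul(Add(Add(Rational(-34, 29), Rational(-28, 9)), -46), 17) = Mul(Add(Rational(-1118, 261), -46), 17) = Mul(Rational(-13124, 261), 17) = Rational(-223108, 261) ≈ -854.82)
Mul(Mul(Mul(4, Add(-4, 2)), -1), Add(55, f)) = Mul(Mul(Mul(4, Add(-4, 2)), -1), Add(55, Rational(-223108, 261))) = Mul(Mul(Mul(4, -2), -1), Rational(-208753, 261)) = Mul(Mul(-8, -1), Rational(-208753, 261)) = Mul(8, Rational(-208753, 261)) = Rational(-1670024, 261)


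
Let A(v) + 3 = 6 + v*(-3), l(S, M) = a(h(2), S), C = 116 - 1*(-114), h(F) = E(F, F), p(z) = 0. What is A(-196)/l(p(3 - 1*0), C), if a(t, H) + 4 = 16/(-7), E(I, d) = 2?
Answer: -4137/44 ≈ -94.023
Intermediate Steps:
h(F) = 2
a(t, H) = -44/7 (a(t, H) = -4 + 16/(-7) = -4 + 16*(-1/7) = -4 - 16/7 = -44/7)
C = 230 (C = 116 + 114 = 230)
l(S, M) = -44/7
A(v) = 3 - 3*v (A(v) = -3 + (6 + v*(-3)) = -3 + (6 - 3*v) = 3 - 3*v)
A(-196)/l(p(3 - 1*0), C) = (3 - 3*(-196))/(-44/7) = (3 + 588)*(-7/44) = 591*(-7/44) = -4137/44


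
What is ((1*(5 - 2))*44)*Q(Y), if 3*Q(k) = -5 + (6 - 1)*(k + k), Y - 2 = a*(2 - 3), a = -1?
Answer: 1100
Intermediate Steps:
Y = 3 (Y = 2 - (2 - 3) = 2 - 1*(-1) = 2 + 1 = 3)
Q(k) = -5/3 + 10*k/3 (Q(k) = (-5 + (6 - 1)*(k + k))/3 = (-5 + 5*(2*k))/3 = (-5 + 10*k)/3 = -5/3 + 10*k/3)
((1*(5 - 2))*44)*Q(Y) = ((1*(5 - 2))*44)*(-5/3 + (10/3)*3) = ((1*3)*44)*(-5/3 + 10) = (3*44)*(25/3) = 132*(25/3) = 1100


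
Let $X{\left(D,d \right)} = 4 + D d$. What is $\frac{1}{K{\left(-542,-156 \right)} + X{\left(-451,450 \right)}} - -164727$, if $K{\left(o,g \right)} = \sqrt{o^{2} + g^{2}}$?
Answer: $\frac{3392285774367143}{20593380408} - \frac{5 \sqrt{3181}}{20593380408} \approx 1.6473 \cdot 10^{5}$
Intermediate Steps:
$K{\left(o,g \right)} = \sqrt{g^{2} + o^{2}}$
$\frac{1}{K{\left(-542,-156 \right)} + X{\left(-451,450 \right)}} - -164727 = \frac{1}{\sqrt{\left(-156\right)^{2} + \left(-542\right)^{2}} + \left(4 - 202950\right)} - -164727 = \frac{1}{\sqrt{24336 + 293764} + \left(4 - 202950\right)} + 164727 = \frac{1}{\sqrt{318100} - 202946} + 164727 = \frac{1}{10 \sqrt{3181} - 202946} + 164727 = \frac{1}{-202946 + 10 \sqrt{3181}} + 164727 = 164727 + \frac{1}{-202946 + 10 \sqrt{3181}}$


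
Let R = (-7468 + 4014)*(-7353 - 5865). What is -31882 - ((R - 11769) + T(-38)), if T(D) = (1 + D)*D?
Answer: -45676491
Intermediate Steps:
T(D) = D*(1 + D)
R = 45654972 (R = -3454*(-13218) = 45654972)
-31882 - ((R - 11769) + T(-38)) = -31882 - ((45654972 - 11769) - 38*(1 - 38)) = -31882 - (45643203 - 38*(-37)) = -31882 - (45643203 + 1406) = -31882 - 1*45644609 = -31882 - 45644609 = -45676491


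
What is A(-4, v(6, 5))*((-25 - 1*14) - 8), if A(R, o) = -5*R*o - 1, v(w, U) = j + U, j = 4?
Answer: -8413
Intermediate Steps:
v(w, U) = 4 + U
A(R, o) = -1 - 5*R*o (A(R, o) = -5*R*o - 1 = -1 - 5*R*o)
A(-4, v(6, 5))*((-25 - 1*14) - 8) = (-1 - 5*(-4)*(4 + 5))*((-25 - 1*14) - 8) = (-1 - 5*(-4)*9)*((-25 - 14) - 8) = (-1 + 180)*(-39 - 8) = 179*(-47) = -8413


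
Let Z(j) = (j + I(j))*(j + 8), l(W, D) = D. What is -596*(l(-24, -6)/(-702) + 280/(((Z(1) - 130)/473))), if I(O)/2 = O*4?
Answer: 1319325268/819 ≈ 1.6109e+6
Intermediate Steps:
I(O) = 8*O (I(O) = 2*(O*4) = 2*(4*O) = 8*O)
Z(j) = 9*j*(8 + j) (Z(j) = (j + 8*j)*(j + 8) = (9*j)*(8 + j) = 9*j*(8 + j))
-596*(l(-24, -6)/(-702) + 280/(((Z(1) - 130)/473))) = -596*(-6/(-702) + 280/(((9*1*(8 + 1) - 130)/473))) = -596*(-6*(-1/702) + 280/(((9*1*9 - 130)*(1/473)))) = -596*(1/117 + 280/(((81 - 130)*(1/473)))) = -596*(1/117 + 280/((-49*1/473))) = -596*(1/117 + 280/(-49/473)) = -596*(1/117 + 280*(-473/49)) = -596*(1/117 - 18920/7) = -596*(-2213633/819) = 1319325268/819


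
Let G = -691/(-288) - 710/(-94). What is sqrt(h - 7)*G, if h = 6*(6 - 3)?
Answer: 134717*sqrt(11)/13536 ≈ 33.009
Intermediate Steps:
h = 18 (h = 6*3 = 18)
G = 134717/13536 (G = -691*(-1/288) - 710*(-1/94) = 691/288 + 355/47 = 134717/13536 ≈ 9.9525)
sqrt(h - 7)*G = sqrt(18 - 7)*(134717/13536) = sqrt(11)*(134717/13536) = 134717*sqrt(11)/13536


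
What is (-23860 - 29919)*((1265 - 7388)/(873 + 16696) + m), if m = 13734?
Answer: -12976147920417/17569 ≈ -7.3858e+8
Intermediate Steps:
(-23860 - 29919)*((1265 - 7388)/(873 + 16696) + m) = (-23860 - 29919)*((1265 - 7388)/(873 + 16696) + 13734) = -53779*(-6123/17569 + 13734) = -53779*241286523/17569 = -12976147920417/17569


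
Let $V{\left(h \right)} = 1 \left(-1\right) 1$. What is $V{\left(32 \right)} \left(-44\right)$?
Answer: $44$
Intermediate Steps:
$V{\left(h \right)} = -1$ ($V{\left(h \right)} = \left(-1\right) 1 = -1$)
$V{\left(32 \right)} \left(-44\right) = \left(-1\right) \left(-44\right) = 44$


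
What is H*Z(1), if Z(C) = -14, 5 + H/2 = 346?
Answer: -9548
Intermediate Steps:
H = 682 (H = -10 + 2*346 = -10 + 692 = 682)
H*Z(1) = 682*(-14) = -9548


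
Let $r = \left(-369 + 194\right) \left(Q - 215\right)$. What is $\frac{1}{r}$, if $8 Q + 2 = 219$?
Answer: $\frac{8}{263025} \approx 3.0415 \cdot 10^{-5}$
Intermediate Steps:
$Q = \frac{217}{8}$ ($Q = - \frac{1}{4} + \frac{1}{8} \cdot 219 = - \frac{1}{4} + \frac{219}{8} = \frac{217}{8} \approx 27.125$)
$r = \frac{263025}{8}$ ($r = \left(-369 + 194\right) \left(\frac{217}{8} - 215\right) = \left(-175\right) \left(- \frac{1503}{8}\right) = \frac{263025}{8} \approx 32878.0$)
$\frac{1}{r} = \frac{1}{\frac{263025}{8}} = \frac{8}{263025}$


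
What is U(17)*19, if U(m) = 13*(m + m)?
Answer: 8398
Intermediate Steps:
U(m) = 26*m (U(m) = 13*(2*m) = 26*m)
U(17)*19 = (26*17)*19 = 442*19 = 8398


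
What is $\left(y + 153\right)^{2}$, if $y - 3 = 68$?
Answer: $50176$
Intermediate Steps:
$y = 71$ ($y = 3 + 68 = 71$)
$\left(y + 153\right)^{2} = \left(71 + 153\right)^{2} = 224^{2} = 50176$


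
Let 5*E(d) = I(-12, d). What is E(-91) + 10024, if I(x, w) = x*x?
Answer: 50264/5 ≈ 10053.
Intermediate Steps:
I(x, w) = x²
E(d) = 144/5 (E(d) = (⅕)*(-12)² = (⅕)*144 = 144/5)
E(-91) + 10024 = 144/5 + 10024 = 50264/5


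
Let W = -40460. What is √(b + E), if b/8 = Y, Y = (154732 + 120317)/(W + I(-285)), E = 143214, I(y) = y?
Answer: √237667786778310/40745 ≈ 378.36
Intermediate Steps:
Y = -275049/40745 (Y = (154732 + 120317)/(-40460 - 285) = 275049/(-40745) = 275049*(-1/40745) = -275049/40745 ≈ -6.7505)
b = -2200392/40745 (b = 8*(-275049/40745) = -2200392/40745 ≈ -54.004)
√(b + E) = √(-2200392/40745 + 143214) = √(5833054038/40745) = √237667786778310/40745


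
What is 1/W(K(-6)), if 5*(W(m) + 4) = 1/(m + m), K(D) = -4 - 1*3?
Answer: -70/281 ≈ -0.24911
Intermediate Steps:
K(D) = -7 (K(D) = -4 - 3 = -7)
W(m) = -4 + 1/(10*m) (W(m) = -4 + 1/(5*(m + m)) = -4 + 1/(5*((2*m))) = -4 + (1/(2*m))/5 = -4 + 1/(10*m))
1/W(K(-6)) = 1/(-4 + (1/10)/(-7)) = 1/(-4 + (1/10)*(-1/7)) = 1/(-4 - 1/70) = 1/(-281/70) = -70/281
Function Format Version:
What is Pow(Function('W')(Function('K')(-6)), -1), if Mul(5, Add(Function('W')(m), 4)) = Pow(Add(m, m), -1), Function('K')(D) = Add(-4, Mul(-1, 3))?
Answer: Rational(-70, 281) ≈ -0.24911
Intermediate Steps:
Function('K')(D) = -7 (Function('K')(D) = Add(-4, -3) = -7)
Function('W')(m) = Add(-4, Mul(Rational(1, 10), Pow(m, -1))) (Function('W')(m) = Add(-4, Mul(Rational(1, 5), Pow(Add(m, m), -1))) = Add(-4, Mul(Rational(1, 5), Pow(Mul(2, m), -1))) = Add(-4, Mul(Rational(1, 5), Mul(Rational(1, 2), Pow(m, -1)))) = Add(-4, Mul(Rational(1, 10), Pow(m, -1))))
Pow(Function('W')(Function('K')(-6)), -1) = Pow(Add(-4, Mul(Rational(1, 10), Pow(-7, -1))), -1) = Pow(Add(-4, Mul(Rational(1, 10), Rational(-1, 7))), -1) = Pow(Add(-4, Rational(-1, 70)), -1) = Pow(Rational(-281, 70), -1) = Rational(-70, 281)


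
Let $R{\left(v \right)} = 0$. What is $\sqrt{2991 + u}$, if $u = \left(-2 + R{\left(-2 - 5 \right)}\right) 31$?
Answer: $\sqrt{2929} \approx 54.12$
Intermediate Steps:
$u = -62$ ($u = \left(-2 + 0\right) 31 = \left(-2\right) 31 = -62$)
$\sqrt{2991 + u} = \sqrt{2991 - 62} = \sqrt{2929}$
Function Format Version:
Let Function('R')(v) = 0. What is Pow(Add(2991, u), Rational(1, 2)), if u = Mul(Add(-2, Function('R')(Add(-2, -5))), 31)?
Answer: Pow(2929, Rational(1, 2)) ≈ 54.120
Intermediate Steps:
u = -62 (u = Mul(Add(-2, 0), 31) = Mul(-2, 31) = -62)
Pow(Add(2991, u), Rational(1, 2)) = Pow(Add(2991, -62), Rational(1, 2)) = Pow(2929, Rational(1, 2))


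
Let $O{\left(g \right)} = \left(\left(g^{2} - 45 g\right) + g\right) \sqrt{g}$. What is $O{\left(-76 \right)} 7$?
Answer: $127680 i \sqrt{19} \approx 5.5654 \cdot 10^{5} i$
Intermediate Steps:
$O{\left(g \right)} = \sqrt{g} \left(g^{2} - 44 g\right)$ ($O{\left(g \right)} = \left(g^{2} - 44 g\right) \sqrt{g} = \sqrt{g} \left(g^{2} - 44 g\right)$)
$O{\left(-76 \right)} 7 = \left(-76\right)^{\frac{3}{2}} \left(-44 - 76\right) 7 = - 152 i \sqrt{19} \left(-120\right) 7 = 18240 i \sqrt{19} \cdot 7 = 127680 i \sqrt{19}$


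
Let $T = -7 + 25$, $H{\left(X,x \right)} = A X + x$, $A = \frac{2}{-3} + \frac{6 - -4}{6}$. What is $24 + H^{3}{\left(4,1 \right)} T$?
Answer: $2274$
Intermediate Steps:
$A = 1$ ($A = 2 \left(- \frac{1}{3}\right) + \left(6 + 4\right) \frac{1}{6} = - \frac{2}{3} + 10 \cdot \frac{1}{6} = - \frac{2}{3} + \frac{5}{3} = 1$)
$H{\left(X,x \right)} = X + x$ ($H{\left(X,x \right)} = 1 X + x = X + x$)
$T = 18$
$24 + H^{3}{\left(4,1 \right)} T = 24 + \left(4 + 1\right)^{3} \cdot 18 = 24 + 5^{3} \cdot 18 = 24 + 125 \cdot 18 = 24 + 2250 = 2274$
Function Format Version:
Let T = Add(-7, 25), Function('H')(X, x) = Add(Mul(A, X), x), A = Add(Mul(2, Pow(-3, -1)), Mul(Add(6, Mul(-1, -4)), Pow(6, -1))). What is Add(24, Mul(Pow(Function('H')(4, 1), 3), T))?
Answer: 2274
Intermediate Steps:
A = 1 (A = Add(Mul(2, Rational(-1, 3)), Mul(Add(6, 4), Rational(1, 6))) = Add(Rational(-2, 3), Mul(10, Rational(1, 6))) = Add(Rational(-2, 3), Rational(5, 3)) = 1)
Function('H')(X, x) = Add(X, x) (Function('H')(X, x) = Add(Mul(1, X), x) = Add(X, x))
T = 18
Add(24, Mul(Pow(Function('H')(4, 1), 3), T)) = Add(24, Mul(Pow(Add(4, 1), 3), 18)) = Add(24, Mul(Pow(5, 3), 18)) = Add(24, Mul(125, 18)) = Add(24, 2250) = 2274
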